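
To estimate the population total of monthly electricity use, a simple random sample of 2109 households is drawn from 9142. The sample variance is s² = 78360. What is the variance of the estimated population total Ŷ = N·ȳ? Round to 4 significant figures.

Var(Ŷ) = N²·Var(ȳ) = N²·(1 − n/N)·s²/n.
f = 2109/9142 = 0.23069350; Var(ȳ) = 0.76930650·78360/2109 = 28.583621.
Var(Ŷ) = 9142² · 28.583621 = 2.3889094 × 10^9.

2.389 × 10^9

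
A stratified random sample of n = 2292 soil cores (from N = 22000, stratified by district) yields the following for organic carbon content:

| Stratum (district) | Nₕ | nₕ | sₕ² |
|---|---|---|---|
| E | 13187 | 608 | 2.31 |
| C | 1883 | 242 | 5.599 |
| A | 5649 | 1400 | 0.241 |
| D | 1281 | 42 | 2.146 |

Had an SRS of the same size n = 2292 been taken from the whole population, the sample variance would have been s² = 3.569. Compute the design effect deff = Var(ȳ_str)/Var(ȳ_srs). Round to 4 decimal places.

1.1656

Var(ȳ_str) = Σ Wₕ²(1−fₕ)sₕ²/nₕ with Wₕ = Nₕ/22000:
  E: (13187/22000)²·(1−608/13187)·2.31/608 = 0.0013021325
  C: (1883/22000)²·(1−242/1883)·5.599/242 = 1.4770957 × 10^-4
  A: (5649/22000)²·(1−1400/5649)·0.241/1400 = 8.5369345 × 10^-6
  D: (1281/22000)²·(1−42/1281)·2.146/42 = 1.6755427 × 10^-4
  → Var(ȳ_str) = 0.0016259333.
Var(ȳ_srs) = (1 − 2292/22000)·3.569/2292 = 0.0013949281.
deff = 0.0016259333 / 0.0013949281 = 1.1656.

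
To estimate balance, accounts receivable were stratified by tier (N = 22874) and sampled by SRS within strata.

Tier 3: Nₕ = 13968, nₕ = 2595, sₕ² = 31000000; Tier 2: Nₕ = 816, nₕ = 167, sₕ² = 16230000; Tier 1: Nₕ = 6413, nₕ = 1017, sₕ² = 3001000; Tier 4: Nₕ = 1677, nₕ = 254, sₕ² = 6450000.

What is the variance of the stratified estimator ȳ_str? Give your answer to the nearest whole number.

4036

Var(ȳ_str) = Σₕ Wₕ²(1 − fₕ)sₕ²/nₕ with Wₕ = Nₕ/N, N = 22874.
Tier 3: Wₕ = 0.61064965; term = 0.61064965²·(1 − 0.18578179)·31000000/2595 = 3627.0151.
Tier 2: Wₕ = 0.03567369; term = 0.03567369²·(1 − 0.20465686)·16230000/167 = 98.367735.
Tier 1: Wₕ = 0.28036198; term = 0.28036198²·(1 − 0.15858413)·3001000/1017 = 195.16143.
Tier 4: Wₕ = 0.07331468; term = 0.07331468²·(1 − 0.15146094)·6450000/254 = 115.81898.
Sum = 4036.3632.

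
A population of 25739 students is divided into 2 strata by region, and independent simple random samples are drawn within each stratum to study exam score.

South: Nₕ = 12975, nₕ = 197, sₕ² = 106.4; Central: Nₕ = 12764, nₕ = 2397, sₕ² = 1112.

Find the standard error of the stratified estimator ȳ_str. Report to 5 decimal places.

0.47731

Var(ȳ_str) = Σₕ Wₕ²(1 − fₕ)sₕ²/nₕ with Wₕ = Nₕ/N, N = 25739.
South: Wₕ = 0.50409884; term = 0.50409884²·(1 − 0.01518304)·106.4/197 = 0.1351644.
Central: Wₕ = 0.49590116; term = 0.49590116²·(1 − 0.18779380)·1112/2397 = 0.092660216.
Sum = 0.22782462.
SE = √(0.22782462) = 0.47731.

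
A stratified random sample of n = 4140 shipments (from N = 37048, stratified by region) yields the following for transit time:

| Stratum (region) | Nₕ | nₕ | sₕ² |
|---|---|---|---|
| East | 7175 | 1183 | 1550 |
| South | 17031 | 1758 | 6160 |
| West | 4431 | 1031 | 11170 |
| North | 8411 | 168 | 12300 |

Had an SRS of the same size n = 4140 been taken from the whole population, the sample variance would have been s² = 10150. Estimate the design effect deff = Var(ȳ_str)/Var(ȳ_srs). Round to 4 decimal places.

2.0766

Var(ȳ_str) = Σ Wₕ²(1−fₕ)sₕ²/nₕ with Wₕ = Nₕ/37048:
  East: (7175/37048)²·(1−1183/7175)·1550/1183 = 0.041040357
  South: (17031/37048)²·(1−1758/17031)·6160/1758 = 0.66404392
  West: (4431/37048)²·(1−1031/4431)·11170/1031 = 0.11891746
  North: (8411/37048)²·(1−168/8411)·12300/168 = 3.6982752
  → Var(ȳ_str) = 4.5222769.
Var(ȳ_srs) = (1 − 4140/37048)·10150/4140 = 2.1777219.
deff = 4.5222769 / 2.1777219 = 2.0766.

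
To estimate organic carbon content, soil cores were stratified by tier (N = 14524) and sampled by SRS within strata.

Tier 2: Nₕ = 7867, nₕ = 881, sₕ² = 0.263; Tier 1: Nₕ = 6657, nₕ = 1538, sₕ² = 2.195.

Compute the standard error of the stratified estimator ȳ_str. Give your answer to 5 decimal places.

0.01756

Var(ȳ_str) = Σₕ Wₕ²(1 − fₕ)sₕ²/nₕ with Wₕ = Nₕ/N, N = 14524.
Tier 2: Wₕ = 0.54165519; term = 0.54165519²·(1 − 0.11198678)·0.263/881 = 7.7775908 × 10^-5.
Tier 1: Wₕ = 0.45834481; term = 0.45834481²·(1 − 0.23103500)·2.195/1538 = 2.3055227 × 10^-4.
Sum = 3.0832818 × 10^-4.
SE = √(3.0832818 × 10^-4) = 0.01756.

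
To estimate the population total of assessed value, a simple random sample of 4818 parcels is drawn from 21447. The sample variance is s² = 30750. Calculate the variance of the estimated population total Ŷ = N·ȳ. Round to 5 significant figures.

Var(Ŷ) = N²·Var(ȳ) = N²·(1 − n/N)·s²/n.
f = 4818/21447 = 0.22464680; Var(ȳ) = 0.77535320·30750/4818 = 4.9485494.
Var(Ŷ) = 21447² · 4.9485494 = 2.2762031 × 10^9.

2.2762 × 10^9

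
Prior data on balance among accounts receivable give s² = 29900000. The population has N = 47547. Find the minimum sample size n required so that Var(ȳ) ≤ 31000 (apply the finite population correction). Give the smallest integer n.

946

Without fpc, n₀ = s²/D = 29900000/31000 = 964.5161.
With fpc, (1 − n/N)·s²/n ≤ D requires n ≥ n₀/(1 + n₀/N) = 964.5161/(1 + 964.5161/47547) = 945.3394.
Rounding up, n = 946.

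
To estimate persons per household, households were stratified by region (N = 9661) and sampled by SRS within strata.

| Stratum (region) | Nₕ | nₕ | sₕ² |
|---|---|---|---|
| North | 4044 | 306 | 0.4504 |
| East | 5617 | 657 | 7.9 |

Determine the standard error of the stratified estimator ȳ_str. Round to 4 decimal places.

Var(ȳ_str) = Σₕ Wₕ²(1 − fₕ)sₕ²/nₕ with Wₕ = Nₕ/N, N = 9661.
North: Wₕ = 0.41859021; term = 0.41859021²·(1 − 0.07566766)·0.4504/306 = 2.3838737 × 10^-4.
East: Wₕ = 0.58140979; term = 0.58140979²·(1 − 0.11696635)·7.9/657 = 0.0035892496.
Sum = 0.003827637.
SE = √(0.003827637) = 0.0619.

0.0619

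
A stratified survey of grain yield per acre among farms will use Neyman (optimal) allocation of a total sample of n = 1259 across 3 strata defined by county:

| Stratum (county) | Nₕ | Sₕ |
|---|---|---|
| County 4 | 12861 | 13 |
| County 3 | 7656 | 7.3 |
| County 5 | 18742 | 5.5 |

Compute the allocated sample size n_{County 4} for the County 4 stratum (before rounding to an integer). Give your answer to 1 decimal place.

Neyman allocation: nₕ = n·NₕSₕ / Σⱼ NⱼSⱼ.
Σ NⱼSⱼ = 12861·13 + 7656·7.3 + 18742·5.5 = 326162.8.
n_{County 4} = 1259·12861·13 / 326162.8 = 645.4.

645.4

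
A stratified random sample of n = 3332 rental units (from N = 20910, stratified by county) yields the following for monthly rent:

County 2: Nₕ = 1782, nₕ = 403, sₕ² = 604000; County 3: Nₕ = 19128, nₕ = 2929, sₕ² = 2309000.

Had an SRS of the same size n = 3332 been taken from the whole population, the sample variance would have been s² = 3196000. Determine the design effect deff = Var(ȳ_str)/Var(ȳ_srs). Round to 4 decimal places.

Var(ȳ_str) = Σ Wₕ²(1−fₕ)sₕ²/nₕ with Wₕ = Nₕ/20910:
  County 2: (1782/20910)²·(1−403/1782)·604000/403 = 8.4235623
  County 3: (19128/20910)²·(1−2929/19128)·2309000/2929 = 558.6686
  → Var(ȳ_str) = 567.09216.
Var(ȳ_srs) = (1 − 3332/20910)·3196000/3332 = 806.33815.
deff = 567.09216 / 806.33815 = 0.7033.

0.7033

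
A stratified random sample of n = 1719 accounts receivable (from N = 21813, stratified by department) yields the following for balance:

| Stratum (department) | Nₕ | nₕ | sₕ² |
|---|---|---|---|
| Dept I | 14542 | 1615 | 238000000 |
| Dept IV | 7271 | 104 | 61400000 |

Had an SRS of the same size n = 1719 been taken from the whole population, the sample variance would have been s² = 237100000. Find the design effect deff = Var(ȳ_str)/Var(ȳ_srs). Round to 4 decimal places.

Var(ȳ_str) = Σ Wₕ²(1−fₕ)sₕ²/nₕ with Wₕ = Nₕ/21813:
  Dept I: (14542/21813)²·(1−1615/14542)·238000000/1615 = 58223.126
  Dept IV: (7271/21813)²·(1−104/7271)·61400000/104 = 64660.012
  → Var(ȳ_str) = 122883.14.
Var(ȳ_srs) = (1 − 1719/21813)·237100000/1719 = 127059.36.
deff = 122883.14 / 127059.36 = 0.9671.

0.9671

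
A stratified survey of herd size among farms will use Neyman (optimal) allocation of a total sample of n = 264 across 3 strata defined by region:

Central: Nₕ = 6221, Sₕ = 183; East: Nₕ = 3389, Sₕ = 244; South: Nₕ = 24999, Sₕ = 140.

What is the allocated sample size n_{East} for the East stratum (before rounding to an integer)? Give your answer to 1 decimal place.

39.9

Neyman allocation: nₕ = n·NₕSₕ / Σⱼ NⱼSⱼ.
Σ NⱼSⱼ = 6221·183 + 3389·244 + 24999·140 = 5.465219 × 10^6.
n_{East} = 264·3389·244 / (5.465219 × 10^6) = 39.9.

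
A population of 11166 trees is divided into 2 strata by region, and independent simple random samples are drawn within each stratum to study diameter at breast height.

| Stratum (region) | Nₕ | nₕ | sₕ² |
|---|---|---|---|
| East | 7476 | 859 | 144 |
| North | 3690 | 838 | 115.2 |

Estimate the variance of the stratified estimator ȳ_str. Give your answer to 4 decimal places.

Var(ȳ_str) = Σₕ Wₕ²(1 − fₕ)sₕ²/nₕ with Wₕ = Nₕ/N, N = 11166.
East: Wₕ = 0.66953251; term = 0.66953251²·(1 − 0.11490102)·144/859 = 0.066512689.
North: Wₕ = 0.33046749; term = 0.33046749²·(1 − 0.22710027)·115.2/838 = 0.011603503.
Sum = 0.078116192.

0.0781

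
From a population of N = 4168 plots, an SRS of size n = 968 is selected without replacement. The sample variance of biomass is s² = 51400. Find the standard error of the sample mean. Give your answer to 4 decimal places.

6.3849

Under SRS without replacement, Var(ȳ) = (1 − f)·s²/n with f = n/N = 968/4168 = 0.23224568.
Var(ȳ) = (1 − 0.23224568)·51400/968 = 0.76775432·53.099174 = 40.76712.
SE(ȳ) = √(40.76712) = 6.3849.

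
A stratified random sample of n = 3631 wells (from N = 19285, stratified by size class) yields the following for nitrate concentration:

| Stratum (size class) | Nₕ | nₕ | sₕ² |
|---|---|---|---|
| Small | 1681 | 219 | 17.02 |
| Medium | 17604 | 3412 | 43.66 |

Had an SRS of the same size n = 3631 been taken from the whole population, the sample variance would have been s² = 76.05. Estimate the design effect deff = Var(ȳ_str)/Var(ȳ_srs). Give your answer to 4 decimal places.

Var(ȳ_str) = Σ Wₕ²(1−fₕ)sₕ²/nₕ with Wₕ = Nₕ/19285:
  Small: (1681/19285)²·(1−219/1681)·17.02/219 = 5.1356006 × 10^-4
  Medium: (17604/19285)²·(1−3412/17604)·43.66/3412 = 0.0085958808
  → Var(ȳ_str) = 0.0091094409.
Var(ȳ_srs) = (1 − 3631/19285)·76.05/3631 = 0.017001164.
deff = 0.0091094409 / 0.017001164 = 0.5358.

0.5358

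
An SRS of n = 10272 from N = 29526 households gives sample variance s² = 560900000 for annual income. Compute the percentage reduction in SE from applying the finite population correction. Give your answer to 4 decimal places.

19.2471

f = n/N = 10272/29526 = 0.34789677.
SE_no-fpc = √(s²/n) = 233.67659; SE_fpc = √((1−f)s²/n) = 188.70065.
Ratio = √(1−f) = 0.80752909. Reduction = 100·(1 − 0.80752909) = 19.2471%.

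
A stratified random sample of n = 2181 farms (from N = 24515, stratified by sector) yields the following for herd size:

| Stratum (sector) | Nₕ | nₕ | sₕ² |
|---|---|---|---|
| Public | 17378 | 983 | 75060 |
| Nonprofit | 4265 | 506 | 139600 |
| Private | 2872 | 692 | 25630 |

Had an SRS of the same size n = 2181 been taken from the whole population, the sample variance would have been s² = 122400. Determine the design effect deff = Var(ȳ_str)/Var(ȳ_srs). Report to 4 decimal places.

Var(ȳ_str) = Σ Wₕ²(1−fₕ)sₕ²/nₕ with Wₕ = Nₕ/24515:
  Public: (17378/24515)²·(1−983/17378)·75060/983 = 36.199491
  Nonprofit: (4265/24515)²·(1−506/4265)·139600/506 = 7.3597399
  Private: (2872/24515)²·(1−692/2872)·25630/692 = 0.38585101
  → Var(ȳ_str) = 43.945082.
Var(ȳ_srs) = (1 − 2181/24515)·122400/2181 = 51.128184.
deff = 43.945082 / 51.128184 = 0.8595.

0.8595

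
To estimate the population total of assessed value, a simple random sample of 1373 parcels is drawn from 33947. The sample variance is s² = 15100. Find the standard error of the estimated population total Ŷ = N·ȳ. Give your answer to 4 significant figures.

110300

Var(Ŷ) = N²·Var(ȳ) = N²·(1 − n/N)·s²/n.
f = 1373/33947 = 0.04044540; Var(ȳ) = 0.95955460·15100/1373 = 10.553004.
Var(Ŷ) = 33947² · 10.553004 = 1.2161269 × 10^10.
SE(Ŷ) = √(1.2161269 × 10^10) = 110300.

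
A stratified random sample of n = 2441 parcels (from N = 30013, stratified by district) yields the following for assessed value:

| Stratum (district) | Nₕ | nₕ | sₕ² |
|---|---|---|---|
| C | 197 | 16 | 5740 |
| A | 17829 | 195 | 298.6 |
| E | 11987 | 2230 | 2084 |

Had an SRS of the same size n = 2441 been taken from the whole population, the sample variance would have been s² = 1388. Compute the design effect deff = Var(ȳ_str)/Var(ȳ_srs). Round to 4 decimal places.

1.2826

Var(ȳ_str) = Σ Wₕ²(1−fₕ)sₕ²/nₕ with Wₕ = Nₕ/30013:
  C: (197/30013)²·(1−16/197)·5740/16 = 0.014200966
  A: (17829/30013)²·(1−195/17829)·298.6/195 = 0.53445876
  E: (11987/30013)²·(1−2230/11987)·2084/2230 = 0.12133912
  → Var(ȳ_str) = 0.66999885.
Var(ȳ_srs) = (1 − 2441/30013)·1388/2441 = 0.52237279.
deff = 0.66999885 / 0.52237279 = 1.2826.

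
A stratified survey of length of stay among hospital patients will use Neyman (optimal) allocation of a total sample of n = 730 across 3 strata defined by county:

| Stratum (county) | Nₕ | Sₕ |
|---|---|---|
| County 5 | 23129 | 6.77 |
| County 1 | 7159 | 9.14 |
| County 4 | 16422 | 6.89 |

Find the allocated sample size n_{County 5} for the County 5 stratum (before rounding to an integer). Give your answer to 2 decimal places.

341.04

Neyman allocation: nₕ = n·NₕSₕ / Σⱼ NⱼSⱼ.
Σ NⱼSⱼ = 23129·6.77 + 7159·9.14 + 16422·6.89 = 335164.17.
n_{County 5} = 730·23129·6.77 / 335164.17 = 341.04.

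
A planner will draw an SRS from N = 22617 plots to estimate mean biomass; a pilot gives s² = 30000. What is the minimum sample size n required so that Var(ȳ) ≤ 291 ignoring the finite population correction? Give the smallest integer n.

104

Without fpc, n₀ = s²/D = 30000/291 = 103.0928.
Rounding up, n = 104.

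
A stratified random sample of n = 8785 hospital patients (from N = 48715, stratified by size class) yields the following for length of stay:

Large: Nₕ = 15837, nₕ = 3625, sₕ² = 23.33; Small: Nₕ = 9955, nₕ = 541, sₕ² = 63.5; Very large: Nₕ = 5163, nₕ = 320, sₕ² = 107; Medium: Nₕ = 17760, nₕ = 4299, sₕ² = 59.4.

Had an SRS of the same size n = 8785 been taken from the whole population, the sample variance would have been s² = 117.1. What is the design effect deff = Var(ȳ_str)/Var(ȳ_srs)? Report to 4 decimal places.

Var(ȳ_str) = Σ Wₕ²(1−fₕ)sₕ²/nₕ with Wₕ = Nₕ/48715:
  Large: (15837/48715)²·(1−3625/15837)·23.33/3625 = 5.2449461 × 10^-4
  Small: (9955/48715)²·(1−541/9955)·63.5/541 = 0.0046351789
  Very large: (5163/48715)²·(1−320/5163)·107/320 = 0.0035231001
  Medium: (17760/48715)²·(1−4299/17760)·59.4/4299 = 0.0013919187
  → Var(ȳ_str) = 0.010074692.
Var(ȳ_srs) = (1 − 8785/48715)·117.1/8785 = 0.010925762.
deff = 0.010074692 / 0.010925762 = 0.9221.

0.9221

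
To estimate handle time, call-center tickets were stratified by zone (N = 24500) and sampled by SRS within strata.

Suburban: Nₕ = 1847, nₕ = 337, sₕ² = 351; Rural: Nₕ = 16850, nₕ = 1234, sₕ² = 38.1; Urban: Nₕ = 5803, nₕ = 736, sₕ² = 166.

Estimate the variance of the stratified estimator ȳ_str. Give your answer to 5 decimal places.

Var(ȳ_str) = Σₕ Wₕ²(1 − fₕ)sₕ²/nₕ with Wₕ = Nₕ/N, N = 24500.
Suburban: Wₕ = 0.07538776; term = 0.07538776²·(1 − 0.18245804)·351/337 = 0.0048393707.
Rural: Wₕ = 0.68775510; term = 0.68775510²·(1 − 0.07323442)·38.1/1234 = 0.01353466.
Urban: Wₕ = 0.23685714; term = 0.23685714²·(1 − 0.12683095)·166/736 = 0.011048456.
Sum = 0.029422487.

0.02942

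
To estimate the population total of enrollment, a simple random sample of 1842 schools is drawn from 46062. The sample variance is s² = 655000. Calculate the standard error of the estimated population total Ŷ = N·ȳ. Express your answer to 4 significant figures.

Var(Ŷ) = N²·Var(ȳ) = N²·(1 − n/N)·s²/n.
f = 1842/46062 = 0.03998958; Var(ȳ) = 0.96001042·655000/1842 = 341.37178.
Var(Ŷ) = 46062² · 341.37178 = 7.2429118 × 10^11.
SE(Ŷ) = √(7.2429118 × 10^11) = 851100.

851100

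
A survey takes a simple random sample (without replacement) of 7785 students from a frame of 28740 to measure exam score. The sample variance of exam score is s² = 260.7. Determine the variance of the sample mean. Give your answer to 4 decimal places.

0.0244

Under SRS without replacement, Var(ȳ) = (1 − f)·s²/n with f = n/N = 7785/28740 = 0.27087683.
Var(ȳ) = (1 − 0.27087683)·260.7/7785 = 0.72912317·0.033487476 = 0.024416495.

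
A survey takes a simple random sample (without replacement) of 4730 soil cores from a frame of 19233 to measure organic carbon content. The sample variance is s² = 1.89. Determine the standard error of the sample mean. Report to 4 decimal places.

0.0174

Under SRS without replacement, Var(ȳ) = (1 − f)·s²/n with f = n/N = 4730/19233 = 0.24593147.
Var(ȳ) = (1 − 0.24593147)·1.89/4730 = 0.75406853·3.9957717 × 10^-4 = 3.0130857 × 10^-4.
SE(ȳ) = √(3.0130857 × 10^-4) = 0.0174.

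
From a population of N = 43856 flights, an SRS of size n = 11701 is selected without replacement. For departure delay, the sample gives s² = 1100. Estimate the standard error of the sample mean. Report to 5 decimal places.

0.26254

Under SRS without replacement, Var(ȳ) = (1 − f)·s²/n with f = n/N = 11701/43856 = 0.26680500.
Var(ȳ) = (1 − 0.26680500)·1100/11701 = 0.73319500·0.094009059 = 0.068926972.
SE(ȳ) = √(0.068926972) = 0.26254.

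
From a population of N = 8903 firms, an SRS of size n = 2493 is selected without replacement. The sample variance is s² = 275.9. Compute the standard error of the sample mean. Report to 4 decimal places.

Under SRS without replacement, Var(ȳ) = (1 − f)·s²/n with f = n/N = 2493/8903 = 0.28001797.
Var(ȳ) = (1 − 0.28001797)·275.9/2493 = 0.71998203·0.11066988 = 0.079680322.
SE(ȳ) = √(0.079680322) = 0.2823.

0.2823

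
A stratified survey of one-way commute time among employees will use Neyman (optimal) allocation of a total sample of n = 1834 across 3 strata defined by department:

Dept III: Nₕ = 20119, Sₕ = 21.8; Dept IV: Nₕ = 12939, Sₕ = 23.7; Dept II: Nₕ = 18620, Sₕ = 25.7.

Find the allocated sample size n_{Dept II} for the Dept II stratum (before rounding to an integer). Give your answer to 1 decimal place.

717.1

Neyman allocation: nₕ = n·NₕSₕ / Σⱼ NⱼSⱼ.
Σ NⱼSⱼ = 20119·21.8 + 12939·23.7 + 18620·25.7 = 1.2237825 × 10^6.
n_{Dept II} = 1834·18620·25.7 / (1.2237825 × 10^6) = 717.1.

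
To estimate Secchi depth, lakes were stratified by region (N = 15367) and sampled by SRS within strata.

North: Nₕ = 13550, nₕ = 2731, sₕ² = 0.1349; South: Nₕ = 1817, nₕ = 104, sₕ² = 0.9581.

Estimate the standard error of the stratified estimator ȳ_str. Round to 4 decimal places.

0.0123

Var(ȳ_str) = Σₕ Wₕ²(1 − fₕ)sₕ²/nₕ with Wₕ = Nₕ/N, N = 15367.
North: Wₕ = 0.88175961; term = 0.88175961²·(1 − 0.20154982)·0.1349/2731 = 3.0664683 × 10^-5.
South: Wₕ = 0.11824039; term = 0.11824039²·(1 − 0.05723720)·0.9581/104 = 1.2142598 × 10^-4.
Sum = 1.5209066 × 10^-4.
SE = √(1.5209066 × 10^-4) = 0.0123.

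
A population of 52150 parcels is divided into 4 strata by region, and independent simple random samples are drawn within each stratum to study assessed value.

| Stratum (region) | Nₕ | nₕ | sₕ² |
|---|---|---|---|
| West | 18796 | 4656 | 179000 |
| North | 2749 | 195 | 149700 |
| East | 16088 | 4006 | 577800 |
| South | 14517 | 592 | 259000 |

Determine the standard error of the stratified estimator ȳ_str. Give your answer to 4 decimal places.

Var(ȳ_str) = Σₕ Wₕ²(1 − fₕ)sₕ²/nₕ with Wₕ = Nₕ/N, N = 52150.
West: Wₕ = 0.36042186; term = 0.36042186²·(1 − 0.24771228)·179000/4656 = 3.757044.
North: Wₕ = 0.05271333; term = 0.05271333²·(1 − 0.07093489)·149700/195 = 1.9818656.
East: Wₕ = 0.30849473; term = 0.30849473²·(1 − 0.24900547)·577800/4006 = 10.30858.
South: Wₕ = 0.27837009; term = 0.27837009²·(1 − 0.04077978)·259000/592 = 32.519324.
Sum = 48.566814.
SE = √(48.566814) = 6.9690.

6.9690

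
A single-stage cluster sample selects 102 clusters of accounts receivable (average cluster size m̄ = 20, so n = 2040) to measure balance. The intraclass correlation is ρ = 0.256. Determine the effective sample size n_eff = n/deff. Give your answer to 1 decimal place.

347.9

deff = 1 + (20 − 1)·0.256 = 1 + 4.864 = 5.864.
n_eff = 2040 / 5.864 = 347.9.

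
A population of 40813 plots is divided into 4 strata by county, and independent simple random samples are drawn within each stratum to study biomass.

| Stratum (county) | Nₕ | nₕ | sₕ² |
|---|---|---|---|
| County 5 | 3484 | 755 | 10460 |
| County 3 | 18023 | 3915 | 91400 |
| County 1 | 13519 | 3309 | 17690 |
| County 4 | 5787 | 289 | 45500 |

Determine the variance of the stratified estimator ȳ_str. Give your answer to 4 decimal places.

Var(ȳ_str) = Σₕ Wₕ²(1 − fₕ)sₕ²/nₕ with Wₕ = Nₕ/N, N = 40813.
County 5: Wₕ = 0.08536496; term = 0.08536496²·(1 − 0.21670494)·10460/755 = 0.079080495.
County 3: Wₕ = 0.44159949; term = 0.44159949²·(1 − 0.21722244)·91400/3915 = 3.5637721.
County 1: Wₕ = 0.33124250; term = 0.33124250²·(1 − 0.24476662)·17690/3309 = 0.44300062.
County 4: Wₕ = 0.14179306; term = 0.14179306²·(1 − 0.04993952)·45500/289 = 3.007286.
Sum = 7.0931392.

7.0931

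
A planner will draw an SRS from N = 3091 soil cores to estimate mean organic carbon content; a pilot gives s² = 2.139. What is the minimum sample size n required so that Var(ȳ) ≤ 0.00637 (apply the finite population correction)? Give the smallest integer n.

Without fpc, n₀ = s²/D = 2.139/0.00637 = 335.7928.
With fpc, (1 − n/N)·s²/n ≤ D requires n ≥ n₀/(1 + n₀/N) = 335.7928/(1 + 335.7928/3091) = 302.8883.
Rounding up, n = 303.

303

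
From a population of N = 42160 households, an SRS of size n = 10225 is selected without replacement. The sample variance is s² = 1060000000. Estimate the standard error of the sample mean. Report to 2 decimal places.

280.22

Under SRS without replacement, Var(ȳ) = (1 − f)·s²/n with f = n/N = 10225/42160 = 0.24252846.
Var(ȳ) = (1 − 0.24252846)·1060000000/10225 = 0.75747154·103667.48 = 78525.167.
SE(ȳ) = √(78525.167) = 280.22.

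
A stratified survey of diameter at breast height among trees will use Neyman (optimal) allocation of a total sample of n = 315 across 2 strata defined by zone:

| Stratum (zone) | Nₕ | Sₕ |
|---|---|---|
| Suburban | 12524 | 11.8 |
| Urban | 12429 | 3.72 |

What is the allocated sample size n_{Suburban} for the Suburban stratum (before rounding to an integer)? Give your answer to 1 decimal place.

Neyman allocation: nₕ = n·NₕSₕ / Σⱼ NⱼSⱼ.
Σ NⱼSⱼ = 12524·11.8 + 12429·3.72 = 194019.08.
n_{Suburban} = 315·12524·11.8 / 194019.08 = 239.9.

239.9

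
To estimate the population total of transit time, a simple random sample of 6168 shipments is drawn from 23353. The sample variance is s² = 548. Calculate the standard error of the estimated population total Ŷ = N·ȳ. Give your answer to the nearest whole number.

Var(Ŷ) = N²·Var(ȳ) = N²·(1 − n/N)·s²/n.
f = 6168/23353 = 0.26412024; Var(ȳ) = 0.73587976·548/6168 = 0.065379719.
Var(Ŷ) = 23353² · 0.065379719 = 3.5655654 × 10^7.
SE(Ŷ) = √(3.5655654 × 10^7) = 5971.

5971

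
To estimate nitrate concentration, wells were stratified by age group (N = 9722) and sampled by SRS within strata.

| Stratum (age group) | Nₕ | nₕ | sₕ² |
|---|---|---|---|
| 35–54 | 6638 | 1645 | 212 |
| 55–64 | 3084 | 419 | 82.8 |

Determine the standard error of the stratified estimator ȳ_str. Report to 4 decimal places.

Var(ȳ_str) = Σₕ Wₕ²(1 − fₕ)sₕ²/nₕ with Wₕ = Nₕ/N, N = 9722.
35–54: Wₕ = 0.68278132; term = 0.68278132²·(1 − 0.24781561)·212/1645 = 0.045191581.
55–64: Wₕ = 0.31721868; term = 0.31721868²·(1 − 0.13586252)·82.8/419 = 0.017183699.
Sum = 0.06237528.
SE = √(0.06237528) = 0.2498.

0.2498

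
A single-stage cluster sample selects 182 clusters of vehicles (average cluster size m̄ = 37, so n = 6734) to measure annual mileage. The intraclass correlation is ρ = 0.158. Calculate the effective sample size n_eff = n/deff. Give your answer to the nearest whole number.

1007

deff = 1 + (37 − 1)·0.158 = 1 + 5.688 = 6.688.
n_eff = 6734 / 6.688 = 1007.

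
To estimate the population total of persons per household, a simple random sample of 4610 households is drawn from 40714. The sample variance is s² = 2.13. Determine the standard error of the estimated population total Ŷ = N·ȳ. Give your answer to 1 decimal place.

Var(Ŷ) = N²·Var(ȳ) = N²·(1 − n/N)·s²/n.
f = 4610/40714 = 0.11322886; Var(ȳ) = 0.88677114·2.13/4610 = 4.0972289 × 10^-4.
Var(Ŷ) = 40714² · (4.0972289 × 10^-4) = 679168.87.
SE(Ŷ) = √(679168.87) = 824.1.

824.1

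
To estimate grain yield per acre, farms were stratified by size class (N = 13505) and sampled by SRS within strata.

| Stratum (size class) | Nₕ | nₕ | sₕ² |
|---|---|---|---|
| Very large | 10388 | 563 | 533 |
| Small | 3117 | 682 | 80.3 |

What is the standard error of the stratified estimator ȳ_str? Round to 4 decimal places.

Var(ȳ_str) = Σₕ Wₕ²(1 − fₕ)sₕ²/nₕ with Wₕ = Nₕ/N, N = 13505.
Very large: Wₕ = 0.76919659; term = 0.76919659²·(1 − 0.05419715)·533/563 = 0.52977827.
Small: Wₕ = 0.23080341; term = 0.23080341²·(1 − 0.21880013)·80.3/682 = 0.0048997933.
Sum = 0.53467806.
SE = √(0.53467806) = 0.7312.

0.7312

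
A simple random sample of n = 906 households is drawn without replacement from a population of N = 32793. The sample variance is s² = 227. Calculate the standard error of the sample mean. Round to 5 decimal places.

Under SRS without replacement, Var(ȳ) = (1 − f)·s²/n with f = n/N = 906/32793 = 0.02762785.
Var(ȳ) = (1 − 0.02762785)·227/906 = 0.97237215·0.25055188 = 0.24362967.
SE(ȳ) = √(0.24362967) = 0.49359.

0.49359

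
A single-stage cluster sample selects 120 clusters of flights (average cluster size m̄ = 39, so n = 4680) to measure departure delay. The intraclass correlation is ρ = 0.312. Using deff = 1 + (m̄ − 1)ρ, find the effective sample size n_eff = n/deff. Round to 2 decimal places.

364.03

deff = 1 + (39 − 1)·0.312 = 1 + 11.856 = 12.856.
n_eff = 4680 / 12.856 = 364.03.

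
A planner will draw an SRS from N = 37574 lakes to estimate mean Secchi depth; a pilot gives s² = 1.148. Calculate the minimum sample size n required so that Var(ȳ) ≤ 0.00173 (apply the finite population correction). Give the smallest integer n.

653

Without fpc, n₀ = s²/D = 1.148/0.00173 = 663.5838.
With fpc, (1 − n/N)·s²/n ≤ D requires n ≥ n₀/(1 + n₀/N) = 663.5838/(1 + 663.5838/37574) = 652.0678.
Rounding up, n = 653.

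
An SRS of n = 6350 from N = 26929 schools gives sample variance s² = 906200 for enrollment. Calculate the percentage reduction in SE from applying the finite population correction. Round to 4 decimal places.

12.5818

f = n/N = 6350/26929 = 0.23580527.
SE_no-fpc = √(s²/n) = 11.946073; SE_fpc = √((1−f)s²/n) = 10.443046.
Ratio = √(1−f) = 0.87418232. Reduction = 100·(1 − 0.87418232) = 12.5818%.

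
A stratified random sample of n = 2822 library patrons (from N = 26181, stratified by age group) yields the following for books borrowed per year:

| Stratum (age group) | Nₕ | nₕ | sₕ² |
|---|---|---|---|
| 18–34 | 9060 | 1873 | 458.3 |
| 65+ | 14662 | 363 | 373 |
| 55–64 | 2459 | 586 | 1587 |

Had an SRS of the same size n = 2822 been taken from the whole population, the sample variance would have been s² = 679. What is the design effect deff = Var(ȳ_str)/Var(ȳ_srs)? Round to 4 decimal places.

Var(ȳ_str) = Σ Wₕ²(1−fₕ)sₕ²/nₕ with Wₕ = Nₕ/26181:
  18–34: (9060/26181)²·(1−1873/9060)·458.3/1873 = 0.023244246
  65+: (14662/26181)²·(1−363/14662)·373/363 = 0.3142886
  55–64: (2459/26181)²·(1−586/2459)·1587/586 = 0.018197141
  → Var(ȳ_str) = 0.35572999.
Var(ȳ_srs) = (1 − 2822/26181)·679/2822 = 0.21467466.
deff = 0.35572999 / 0.21467466 = 1.6571.

1.6571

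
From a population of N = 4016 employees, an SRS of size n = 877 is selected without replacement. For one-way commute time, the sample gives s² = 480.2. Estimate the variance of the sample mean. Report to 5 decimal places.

0.42798

Under SRS without replacement, Var(ȳ) = (1 − f)·s²/n with f = n/N = 877/4016 = 0.21837649.
Var(ȳ) = (1 − 0.21837649)·480.2/877 = 0.78162351·0.54754846 = 0.42797675.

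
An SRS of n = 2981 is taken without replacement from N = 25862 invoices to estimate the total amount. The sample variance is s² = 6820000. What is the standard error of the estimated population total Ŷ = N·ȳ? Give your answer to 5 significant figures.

1.1635 × 10^6

Var(Ŷ) = N²·Var(ȳ) = N²·(1 − n/N)·s²/n.
f = 2981/25862 = 0.11526564; Var(ȳ) = 0.88473436·6820000/2981 = 2024.1155.
Var(Ŷ) = 25862² · 2024.1155 = 1.3538156 × 10^12.
SE(Ŷ) = √(1.3538156 × 10^12) = 1.1635 × 10^6.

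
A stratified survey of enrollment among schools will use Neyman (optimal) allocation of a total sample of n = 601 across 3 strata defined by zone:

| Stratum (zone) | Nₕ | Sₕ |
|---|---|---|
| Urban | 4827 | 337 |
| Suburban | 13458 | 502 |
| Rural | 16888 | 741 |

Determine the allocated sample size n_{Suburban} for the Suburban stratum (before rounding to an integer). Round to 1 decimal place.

Neyman allocation: nₕ = n·NₕSₕ / Σⱼ NⱼSⱼ.
Σ NⱼSⱼ = 4827·337 + 13458·502 + 16888·741 = 2.0896623 × 10^7.
n_{Suburban} = 601·13458·502 / (2.0896623 × 10^7) = 194.3.

194.3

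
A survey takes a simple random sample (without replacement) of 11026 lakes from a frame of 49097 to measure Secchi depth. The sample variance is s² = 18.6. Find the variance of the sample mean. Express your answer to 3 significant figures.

0.00131

Under SRS without replacement, Var(ȳ) = (1 − f)·s²/n with f = n/N = 11026/49097 = 0.22457584.
Var(ȳ) = (1 − 0.22457584)·18.6/11026 = 0.77542416·0.0016869218 = 0.0013080799.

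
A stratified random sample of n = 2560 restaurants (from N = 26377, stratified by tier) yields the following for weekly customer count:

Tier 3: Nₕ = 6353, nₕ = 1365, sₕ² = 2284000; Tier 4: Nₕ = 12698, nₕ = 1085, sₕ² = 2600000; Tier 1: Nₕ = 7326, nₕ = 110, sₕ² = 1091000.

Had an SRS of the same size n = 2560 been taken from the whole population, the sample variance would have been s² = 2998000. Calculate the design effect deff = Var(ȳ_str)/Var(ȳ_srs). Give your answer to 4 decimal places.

1.2651

Var(ȳ_str) = Σ Wₕ²(1−fₕ)sₕ²/nₕ with Wₕ = Nₕ/26377:
  Tier 3: (6353/26377)²·(1−1365/6353)·2284000/1365 = 76.211051
  Tier 4: (12698/26377)²·(1−1085/12698)·2600000/1085 = 507.89339
  Tier 1: (7326/26377)²·(1−110/7326)·1091000/110 = 753.60662
  → Var(ȳ_str) = 1337.7111.
Var(ȳ_srs) = (1 − 2560/26377)·2998000/2560 = 1057.4341.
deff = 1337.7111 / 1057.4341 = 1.2651.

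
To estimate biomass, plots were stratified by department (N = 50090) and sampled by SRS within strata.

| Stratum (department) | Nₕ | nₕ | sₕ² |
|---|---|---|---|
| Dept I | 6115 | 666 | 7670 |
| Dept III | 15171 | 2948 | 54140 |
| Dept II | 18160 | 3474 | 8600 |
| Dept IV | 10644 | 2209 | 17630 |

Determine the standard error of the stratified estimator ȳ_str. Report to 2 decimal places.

Var(ȳ_str) = Σₕ Wₕ²(1 − fₕ)sₕ²/nₕ with Wₕ = Nₕ/N, N = 50090.
Dept I: Wₕ = 0.12208026; term = 0.12208026²·(1 − 0.10891251)·7670/666 = 0.15294396.
Dept III: Wₕ = 0.30287483; term = 0.30287483²·(1 − 0.19431811)·54140/2948 = 1.3573153.
Dept II: Wₕ = 0.36254741; term = 0.36254741²·(1 − 0.19129956)·8600/3474 = 0.26313944.
Dept IV: Wₕ = 0.21249750; term = 0.21249750²·(1 − 0.20753476)·17630/2209 = 0.28559098.
Sum = 2.0589897.
SE = √(2.0589897) = 1.43.

1.43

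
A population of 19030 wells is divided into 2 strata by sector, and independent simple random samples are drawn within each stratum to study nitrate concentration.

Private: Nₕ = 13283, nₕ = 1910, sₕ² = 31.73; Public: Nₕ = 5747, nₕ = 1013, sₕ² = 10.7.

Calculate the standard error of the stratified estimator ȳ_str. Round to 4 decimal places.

0.0879

Var(ȳ_str) = Σₕ Wₕ²(1 − fₕ)sₕ²/nₕ with Wₕ = Nₕ/N, N = 19030.
Private: Wₕ = 0.69800315; term = 0.69800315²·(1 − 0.14379282)·31.73/1910 = 0.0069299538.
Public: Wₕ = 0.30199685; term = 0.30199685²·(1 − 0.17626588)·10.7/1013 = 7.9353522 × 10^-4.
Sum = 0.007723489.
SE = √(0.007723489) = 0.0879.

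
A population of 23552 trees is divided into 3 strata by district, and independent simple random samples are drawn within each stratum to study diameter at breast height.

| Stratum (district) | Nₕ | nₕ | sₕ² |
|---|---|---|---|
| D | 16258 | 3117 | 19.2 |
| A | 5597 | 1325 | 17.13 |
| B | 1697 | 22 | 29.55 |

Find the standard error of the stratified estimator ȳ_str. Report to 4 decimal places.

Var(ȳ_str) = Σₕ Wₕ²(1 − fₕ)sₕ²/nₕ with Wₕ = Nₕ/N, N = 23552.
D: Wₕ = 0.69030231; term = 0.69030231²·(1 − 0.19172100)·19.2/3117 = 0.0023724899.
A: Wₕ = 0.23764436; term = 0.23764436²·(1 − 0.23673396)·17.13/1325 = 5.5727871 × 10^-4.
B: Wₕ = 0.07205333; term = 0.07205333²·(1 − 0.01296405)·29.55/22 = 0.0068829699.
Sum = 0.0098127385.
SE = √(0.0098127385) = 0.0991.

0.0991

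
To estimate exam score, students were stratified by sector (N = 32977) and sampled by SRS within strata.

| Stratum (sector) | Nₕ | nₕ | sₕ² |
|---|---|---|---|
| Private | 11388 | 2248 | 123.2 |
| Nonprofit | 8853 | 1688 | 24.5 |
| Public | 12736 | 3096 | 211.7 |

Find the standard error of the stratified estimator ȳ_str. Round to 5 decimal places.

Var(ȳ_str) = Σₕ Wₕ²(1 − fₕ)sₕ²/nₕ with Wₕ = Nₕ/N, N = 32977.
Private: Wₕ = 0.34533159; term = 0.34533159²·(1 − 0.19740077)·123.2/2248 = 0.0052454864.
Nonprofit: Wₕ = 0.26845984; term = 0.26845984²·(1 − 0.19066983)·24.5/1688 = 8.4659951 × 10^-4.
Public: Wₕ = 0.38620857; term = 0.38620857²·(1 − 0.24309045)·211.7/3096 = 0.0077198294.
Sum = 0.013811915.
SE = √(0.013811915) = 0.11752.

0.11752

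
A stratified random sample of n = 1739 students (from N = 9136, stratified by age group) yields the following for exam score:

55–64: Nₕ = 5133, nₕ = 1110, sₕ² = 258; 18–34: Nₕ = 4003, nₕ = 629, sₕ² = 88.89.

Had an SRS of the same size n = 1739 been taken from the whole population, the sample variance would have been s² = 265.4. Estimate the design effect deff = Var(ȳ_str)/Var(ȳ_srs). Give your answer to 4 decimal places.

0.6504

Var(ȳ_str) = Σ Wₕ²(1−fₕ)sₕ²/nₕ with Wₕ = Nₕ/9136:
  55–64: (5133/9136)²·(1−1110/5133)·258/1110 = 0.057505031
  18–34: (4003/9136)²·(1−629/4003)·88.89/629 = 0.022867608
  → Var(ȳ_str) = 0.080372639.
Var(ȳ_srs) = (1 − 1739/9136)·265.4/1739 = 0.12356653.
deff = 0.080372639 / 0.12356653 = 0.6504.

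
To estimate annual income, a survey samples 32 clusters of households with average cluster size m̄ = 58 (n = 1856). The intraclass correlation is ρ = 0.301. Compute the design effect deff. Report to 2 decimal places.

18.16

deff = 1 + (58 − 1)·0.301 = 1 + 17.157 = 18.157.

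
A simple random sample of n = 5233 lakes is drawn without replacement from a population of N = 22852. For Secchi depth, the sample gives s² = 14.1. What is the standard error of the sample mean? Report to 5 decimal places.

Under SRS without replacement, Var(ȳ) = (1 − f)·s²/n with f = n/N = 5233/22852 = 0.22899527.
Var(ȳ) = (1 − 0.22899527)·14.1/5233 = 0.77100473·0.0026944391 = 0.0020774253.
SE(ȳ) = √(0.0020774253) = 0.04558.

0.04558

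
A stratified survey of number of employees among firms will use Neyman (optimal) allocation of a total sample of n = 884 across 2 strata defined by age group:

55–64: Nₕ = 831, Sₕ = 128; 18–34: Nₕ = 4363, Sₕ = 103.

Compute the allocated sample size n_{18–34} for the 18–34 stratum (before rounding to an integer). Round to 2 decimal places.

714.81

Neyman allocation: nₕ = n·NₕSₕ / Σⱼ NⱼSⱼ.
Σ NⱼSⱼ = 831·128 + 4363·103 = 555757.
n_{18–34} = 884·4363·103 / 555757 = 714.81.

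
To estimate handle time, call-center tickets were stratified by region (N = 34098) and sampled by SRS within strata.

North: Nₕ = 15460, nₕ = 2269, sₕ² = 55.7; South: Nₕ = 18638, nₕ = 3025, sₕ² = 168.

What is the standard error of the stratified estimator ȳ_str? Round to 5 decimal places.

0.13493

Var(ȳ_str) = Σₕ Wₕ²(1 − fₕ)sₕ²/nₕ with Wₕ = Nₕ/N, N = 34098.
North: Wₕ = 0.45339903; term = 0.45339903²·(1 − 0.14676585)·55.7/2269 = 0.0043057628.
South: Wₕ = 0.54660097; term = 0.54660097²·(1 − 0.16230282)·168/3025 = 0.013899903.
Sum = 0.018205666.
SE = √(0.018205666) = 0.13493.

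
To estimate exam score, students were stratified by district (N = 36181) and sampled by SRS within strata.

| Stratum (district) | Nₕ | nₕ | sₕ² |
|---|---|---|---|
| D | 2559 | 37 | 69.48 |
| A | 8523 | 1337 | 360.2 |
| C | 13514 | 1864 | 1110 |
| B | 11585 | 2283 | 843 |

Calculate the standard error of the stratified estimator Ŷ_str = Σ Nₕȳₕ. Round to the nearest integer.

12734

Var(Ŷ_str) = Σₕ Nₕ²(1 − fₕ)sₕ²/nₕ.
D: 2559²·(1 − 37/2559)·69.48/37 = 1.2119186 × 10^7.
A: 8523²·(1 − 1337/8523)·360.2/1337 = 1.6500306 × 10^7.
C: 13514²·(1 − 1864/13514)·1110/1864 = 9.3753375 × 10^7.
B: 11585²·(1 − 2283/11585)·843/2283 = 3.9791841 × 10^7.
Sum = 1.6216471 × 10^8.
SE = √(1.6216471 × 10^8) = 12734.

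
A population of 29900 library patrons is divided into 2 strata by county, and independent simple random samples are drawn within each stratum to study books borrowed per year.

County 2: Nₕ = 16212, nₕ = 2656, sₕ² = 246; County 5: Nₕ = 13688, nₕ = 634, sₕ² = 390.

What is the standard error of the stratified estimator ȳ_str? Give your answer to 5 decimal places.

0.38173

Var(ȳ_str) = Σₕ Wₕ²(1 − fₕ)sₕ²/nₕ with Wₕ = Nₕ/N, N = 29900.
County 2: Wₕ = 0.54220736; term = 0.54220736²·(1 − 0.16382926)·246/2656 = 0.022768416.
County 5: Wₕ = 0.45779264; term = 0.45779264²·(1 − 0.04631794)·390/634 = 0.12294662.
Sum = 0.14571504.
SE = √(0.14571504) = 0.38173.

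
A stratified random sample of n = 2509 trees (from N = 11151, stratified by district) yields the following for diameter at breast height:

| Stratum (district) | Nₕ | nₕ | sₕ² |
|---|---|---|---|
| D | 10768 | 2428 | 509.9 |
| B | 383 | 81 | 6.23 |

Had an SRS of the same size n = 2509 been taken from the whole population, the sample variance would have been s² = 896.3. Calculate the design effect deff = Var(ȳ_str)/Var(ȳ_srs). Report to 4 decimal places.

Var(ȳ_str) = Σ Wₕ²(1−fₕ)sₕ²/nₕ with Wₕ = Nₕ/11151:
  D: (10768/11151)²·(1−2428/10768)·509.9/2428 = 0.15167353
  B: (383/11151)²·(1−81/383)·6.23/81 = 7.1545301 × 10^-5
  → Var(ȳ_str) = 0.15174508.
Var(ȳ_srs) = (1 − 2509/11151)·896.3/2509 = 0.27685552.
deff = 0.15174508 / 0.27685552 = 0.5481.

0.5481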